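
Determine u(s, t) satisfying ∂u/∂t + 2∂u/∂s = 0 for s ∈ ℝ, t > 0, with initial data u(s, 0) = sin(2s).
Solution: By characteristics (ds/dt = 2), u(s,t) = f(s - 2t) with f = u(·, 0).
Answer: u(s, t) = sin(2s - 4t)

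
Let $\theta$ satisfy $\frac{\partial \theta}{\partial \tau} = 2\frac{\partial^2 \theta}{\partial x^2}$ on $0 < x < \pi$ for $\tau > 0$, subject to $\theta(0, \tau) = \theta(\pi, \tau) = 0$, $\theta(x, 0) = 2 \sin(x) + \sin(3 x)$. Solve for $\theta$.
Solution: Separating variables: $\theta = \sum c_n e^{-2n^2\tau} \sin(nx)$. From $\theta(x,0) = 2 \sin(x) + \sin(3 x)$: $c_1=2, c_3=1$.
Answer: $\theta(x, \tau) = 2 e^{-2 \tau} \sin(x) + e^{-18 \tau} \sin(3 x)$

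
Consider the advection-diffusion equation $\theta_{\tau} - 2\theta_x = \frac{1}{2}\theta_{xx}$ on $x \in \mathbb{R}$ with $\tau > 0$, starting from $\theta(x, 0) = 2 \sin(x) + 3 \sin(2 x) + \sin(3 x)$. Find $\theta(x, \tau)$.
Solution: Change to a moving frame: let $\eta = x + 2\tau$, $\sigma = \tau$ and write $\theta(x,\tau) = u(\eta,\sigma)$.
By the chain rule $\theta_{\tau} = u_{\sigma} + 2u_{\eta}$, $\theta_x = u_{\eta}$, $\theta_{xx} = u_{\eta\eta}$.
Then $\theta_{\tau} - 2\theta_x = u_{\sigma}$: the advection term cancels and the PDE becomes the heat equation $u_{\sigma} = \frac{1}{2}u_{\eta\eta}$ on $\eta \in \mathbb{R}$.
Initial data: $u(\eta,0) = \theta(\eta,0) = 2 \sin(\eta) + 3 \sin(2 \eta) + \sin(3 \eta)$.
On $\eta \in \mathbb{R}$ each mode satisfies $(\sin(n\eta))'' = -n^2 \sin(n\eta)$, so $e^{-n^2\sigma/2} \sin(n\eta)$ solves the heat equation; by superposition $u(\eta,\sigma) = \sum c_n e^{-n^2\sigma/2} \sin(n\eta)$.
Reading off the coefficients: $c_1=2, c_2=3, c_3=1$, so $u(\eta,\sigma) = 3 e^{-2 \sigma} \sin(2 \eta) + 2 e^{-\sigma/2} \sin(\eta) + e^{-9 \sigma/2} \sin(3 \eta)$.
Substituting back $\eta = x + 2\tau$, $\sigma = \tau$: $\theta(x,\tau) = u(x + 2\tau, \tau)$.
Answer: $\theta(x, \tau) = 3 e^{-2 \tau} \sin(4 \tau + 2 x) + 2 e^{-\tau/2} \sin(2 \tau + x) + e^{-9 \tau/2} \sin(6 \tau + 3 x)$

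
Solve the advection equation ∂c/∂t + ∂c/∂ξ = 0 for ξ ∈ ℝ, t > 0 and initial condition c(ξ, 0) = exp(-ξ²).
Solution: By characteristics (dξ/dt = 1), c(ξ,t) = f(ξ - t) with f = c(·, 0).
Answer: c(ξ, t) = exp(-(-t + ξ)²)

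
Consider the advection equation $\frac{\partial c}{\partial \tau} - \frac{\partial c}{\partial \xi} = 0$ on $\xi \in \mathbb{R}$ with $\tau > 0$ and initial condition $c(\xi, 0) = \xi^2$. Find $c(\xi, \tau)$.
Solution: By method of characteristics (waves move left with speed 1):
Along characteristics $\xi + \tau =$ const, $c$ is constant, so $c(\xi,\tau) = f(\xi + \tau)$ with $f = c( \cdot , 0)$.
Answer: $c(\xi, \tau) = \tau^2 + 2 \tau \xi + \xi^2$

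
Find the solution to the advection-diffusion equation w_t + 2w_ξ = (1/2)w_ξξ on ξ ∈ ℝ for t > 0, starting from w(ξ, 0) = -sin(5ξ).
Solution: Change to a moving frame: let η = ξ - 2t, σ = t and write w(ξ,t) = u(η,σ).
By the chain rule w_t = u_σ - 2u_η, w_ξ = u_η, w_ξξ = u_ηη.
Then w_t + 2w_ξ = u_σ: the advection term cancels and the PDE becomes the heat equation u_σ = (1/2)u_ηη on η ∈ ℝ.
Initial data: u(η,0) = w(η,0) = -sin(5η).
On η ∈ ℝ each mode satisfies (sin(nη))″ = -n² sin(nη), so exp(-n²σ/2) sin(nη) solves the heat equation; by superposition u(η,σ) = Σ c_n exp(-n²σ/2) sin(nη).
Reading off the coefficients: c_5=-1, so u(η,σ) = -exp(-25σ/2)sin(5η).
Substituting back η = ξ - 2t, σ = t: w(ξ,t) = u(ξ - 2t, t).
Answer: w(ξ, t) = exp(-25t/2)sin(10t - 5ξ)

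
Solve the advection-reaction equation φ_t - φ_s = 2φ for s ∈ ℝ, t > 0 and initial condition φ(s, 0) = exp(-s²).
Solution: Substitute φ = exp(2t)u.
Then φ_t = exp(2t)(u_t + 2u), φ_s = exp(2t)u_s; substituting and dividing by exp(2t), the lower-order terms cancel: u_t - u_s = 0 (standard advection equation).
Data for u: u(s,0) = φ(s,0) = exp(-s²).
By characteristics (ds/dt = -1), u(s,t) = f(s + t) with f = u(·, 0).
So u(s,t) = exp(-(s + t)²), and φ(s,t) = exp(2t)u(s,t).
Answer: φ(s, t) = exp(2t)exp(-(s + t)²)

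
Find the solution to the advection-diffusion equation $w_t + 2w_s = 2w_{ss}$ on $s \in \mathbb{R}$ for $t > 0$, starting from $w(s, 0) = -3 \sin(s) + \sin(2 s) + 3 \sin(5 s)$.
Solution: Change to a moving frame: let $\eta = s - 2t$, $\sigma = t$ and write $w(s,t) = u(\eta,\sigma)$.
By the chain rule $w_t = u_{\sigma} - 2u_{\eta}$, $w_s = u_{\eta}$, $w_{ss} = u_{\eta\eta}$.
Then $w_t + 2w_s = u_{\sigma}$: the advection term cancels and the PDE becomes the heat equation $u_{\sigma} = 2u_{\eta\eta}$ on $\eta \in \mathbb{R}$.
Initial data: $u(\eta,0) = w(\eta,0) = -3 \sin(\eta) + \sin(2 \eta) + 3 \sin(5 \eta)$.
On $\eta \in \mathbb{R}$ each mode satisfies $(\sin(n\eta))'' = -n^2 \sin(n\eta)$, so $e^{-2n^2\sigma} \sin(n\eta)$ solves the heat equation; by superposition $u(\eta,\sigma) = \sum c_n e^{-2n^2\sigma} \sin(n\eta)$.
Reading off the coefficients: $c_1=-3, c_2=1, c_5=3$, so $u(\eta,\sigma) = -3 e^{-2 \sigma} \sin(\eta) + e^{-8 \sigma} \sin(2 \eta) + 3 e^{-50 \sigma} \sin(5 \eta)$.
Substituting back $\eta = s - 2t$, $\sigma = t$: $w(s,t) = u(s - 2t, t)$.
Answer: $w(s, t) = -3 e^{-2 t} \sin(s - 2 t) + e^{-8 t} \sin(2 s - 4 t) + 3 e^{-50 t} \sin(5 s - 10 t)$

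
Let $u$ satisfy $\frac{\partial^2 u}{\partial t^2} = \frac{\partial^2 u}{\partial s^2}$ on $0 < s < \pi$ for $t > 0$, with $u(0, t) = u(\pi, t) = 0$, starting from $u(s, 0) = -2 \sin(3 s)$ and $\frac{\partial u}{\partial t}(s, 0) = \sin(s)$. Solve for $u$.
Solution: Using separation of variables $u = X(s)T(t)$:
Eigenfunctions: $\sin(ns)$, $n = 1, 2, 3, \ldots$
General solution: $u(s, t) = \sum [A_n \cos(n t) + B_n \sin(n t)] \sin(ns)$
From $u(s,0) = -2 \sin(3 s)$: $A_3=-2$. From $u_t(s,0) = \sin(s)$, using $u_t(s,0) = \sum \omega_n B_n \sin(ns)$ with $\omega_n = n$: $B_1 = 1/1 = 1$.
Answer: $u(s, t) = \sin(s) \sin(t) - 2 \sin(3 s) \cos(3 t)$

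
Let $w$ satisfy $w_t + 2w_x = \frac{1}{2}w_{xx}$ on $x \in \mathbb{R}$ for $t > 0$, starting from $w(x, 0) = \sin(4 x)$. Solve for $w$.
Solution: Change to a moving frame: let $\eta = x - 2t$, $\sigma = t$ and write $w(x,t) = u(\eta,\sigma)$.
By the chain rule $w_t = u_{\sigma} - 2u_{\eta}$, $w_x = u_{\eta}$, $w_{xx} = u_{\eta\eta}$.
Then $w_t + 2w_x = u_{\sigma}$: the advection term cancels and the PDE becomes the heat equation $u_{\sigma} = \frac{1}{2}u_{\eta\eta}$ on $\eta \in \mathbb{R}$.
Initial data: $u(\eta,0) = w(\eta,0) = \sin(4 \eta)$.
On $\eta \in \mathbb{R}$ each mode satisfies $(\sin(n\eta))'' = -n^2 \sin(n\eta)$, so $e^{-n^2\sigma/2} \sin(n\eta)$ solves the heat equation; by superposition $u(\eta,\sigma) = \sum c_n e^{-n^2\sigma/2} \sin(n\eta)$.
Reading off the coefficients: $c_4=1$, so $u(\eta,\sigma) = e^{-8 \sigma} \sin(4 \eta)$.
Substituting back $\eta = x - 2t$, $\sigma = t$: $w(x,t) = u(x - 2t, t)$.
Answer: $w(x, t) = - e^{-8 t} \sin(8 t - 4 x)$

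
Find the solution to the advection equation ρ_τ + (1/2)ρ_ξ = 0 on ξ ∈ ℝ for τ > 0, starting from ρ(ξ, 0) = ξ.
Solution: By characteristics (dξ/dτ = 1/2), ρ(ξ,τ) = f(ξ - (1/2)τ) with f = ρ(·, 0).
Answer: ρ(ξ, τ) = ξ - (1/2)τ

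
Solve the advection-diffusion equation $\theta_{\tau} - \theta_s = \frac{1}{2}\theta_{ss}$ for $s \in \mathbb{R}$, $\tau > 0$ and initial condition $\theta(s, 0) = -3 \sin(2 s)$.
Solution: Moving frame: $\eta = s + \tau$, $\sigma = \tau$, $\theta = u(\eta,\sigma)$, so $\theta_{\tau} = u_{\sigma} + u_{\eta}$ and $\theta_{ss} = u_{\eta\eta}$.
Hence $\theta_{\tau} - \theta_s = u_{\sigma}$ and the PDE becomes the heat equation $u_{\sigma} = \frac{1}{2}u_{\eta\eta}$ on $\eta \in \mathbb{R}$.
Initial data: $u(\eta,0) = \theta(\eta,0) = -3 \sin(2 \eta)$. Each mode $\sin(n\eta)$ decays as $e^{-n^2\sigma/2}$ on $\mathbb{R}$, so $u(\eta,\sigma) = \sum c_n e^{-n^2\sigma/2} \sin(n\eta)$ with $c_2=-3$: $u(\eta,\sigma) = -3 e^{-2 \sigma} \sin(2 \eta)$.
Substituting back: $\theta(s,\tau) = u(s + \tau, \tau)$.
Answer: $\theta(s, \tau) = -3 e^{-2 \tau} \sin(2 \tau + 2 s)$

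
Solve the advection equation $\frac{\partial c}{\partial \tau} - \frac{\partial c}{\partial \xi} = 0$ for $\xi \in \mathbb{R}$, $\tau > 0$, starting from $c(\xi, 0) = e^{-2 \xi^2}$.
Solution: By method of characteristics (waves move left with speed 1):
Along characteristics $\xi + \tau =$ const, $c$ is constant, so $c(\xi,\tau) = f(\xi + \tau)$ with $f = c( \cdot , 0)$.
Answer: $c(\xi, \tau) = e^{-2 (\tau + \xi)^2}$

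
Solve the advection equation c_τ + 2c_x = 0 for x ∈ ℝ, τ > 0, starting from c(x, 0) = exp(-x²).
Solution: By method of characteristics (waves move right with speed 2):
Along characteristics x - 2τ = const, c is constant, so c(x,τ) = f(x - 2τ) with f = c(·, 0).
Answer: c(x, τ) = exp(-(x - 2τ)²)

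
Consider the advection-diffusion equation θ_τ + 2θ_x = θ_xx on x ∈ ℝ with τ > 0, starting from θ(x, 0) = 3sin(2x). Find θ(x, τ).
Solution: Change to a moving frame: let η = x - 2τ, σ = τ and write θ(x,τ) = u(η,σ).
By the chain rule θ_τ = u_σ - 2u_η, θ_x = u_η, θ_xx = u_ηη.
Then θ_τ + 2θ_x = u_σ: the advection term cancels and the PDE becomes the heat equation u_σ = u_ηη on η ∈ ℝ.
Initial data: u(η,0) = θ(η,0) = 3sin(2η).
On η ∈ ℝ each mode satisfies (sin(nη))″ = -n² sin(nη), so exp(-n²σ) sin(nη) solves the heat equation; by superposition u(η,σ) = Σ c_n exp(-n²σ) sin(nη).
Reading off the coefficients: c_2=3, so u(η,σ) = 3exp(-4σ)sin(2η).
Substituting back η = x - 2τ, σ = τ: θ(x,τ) = u(x - 2τ, τ).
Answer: θ(x, τ) = 3exp(-4τ)sin(2x - 4τ)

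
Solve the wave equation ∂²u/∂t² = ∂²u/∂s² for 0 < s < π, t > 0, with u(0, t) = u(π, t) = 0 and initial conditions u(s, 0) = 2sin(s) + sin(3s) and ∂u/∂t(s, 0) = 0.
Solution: Separating variables: u = Σ [A_n cos(ω_n t) + B_n sin(ω_n t)] sin(ns), ω_n = n. From ICs: A_1=2, A_3=1.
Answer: u(s, t) = 2sin(s)cos(t) + sin(3s)cos(3t)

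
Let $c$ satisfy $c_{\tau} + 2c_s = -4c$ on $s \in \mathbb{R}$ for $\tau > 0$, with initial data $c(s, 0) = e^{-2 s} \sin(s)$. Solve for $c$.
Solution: Substitute $c = e^{-2s}u$, i.e. $u = e^{2s}c$.
By the product rule, $c_s = e^{-2s}(u_s - 2u)$, $c_{\tau} = e^{-2s}u_{\tau}$.
Substituting into the PDE and dividing by $e^{-2s}$: $u_{\tau} + 2(u_s - 2u) = -4u$.
The lower-order terms cancel, leaving the standard advection equation $u_{\tau} + 2u_s = 0$.
Initial data for $u$: $u(s,0) = e^{2s}c(s,0) = \sin(s)$.
Solve for $u$:
  By method of characteristics (waves move right with speed 2):
  Along characteristics $s - 2\tau =$ const, $u$ is constant, so $u(s,\tau) = f(s - 2\tau)$ with $f = u( \cdot , 0)$.
Hence $u(s,\tau) = \sin(s - 2 \tau)$.
Transform back: $c(s,\tau) = e^{-2s}u(s,\tau)$.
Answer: $c(s, \tau) = - e^{-2 s} \sin(2 \tau - s)$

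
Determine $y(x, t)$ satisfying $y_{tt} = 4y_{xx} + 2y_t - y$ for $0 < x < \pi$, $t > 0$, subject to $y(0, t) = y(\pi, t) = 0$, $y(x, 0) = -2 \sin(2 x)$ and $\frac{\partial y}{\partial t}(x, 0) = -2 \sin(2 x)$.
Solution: Substitute $y = e^{t}u$, i.e. $u = e^{-t}y$.
By the product rule, $y_t = e^{t}(u_t + u)$, $y_{tt} = e^{t}(u_{tt} + 2u_t + u)$, $y_{xx} = e^{t}u_{xx}$.
Substituting into the PDE and dividing by $e^{t}$: $u_{tt} + 2u_t + u = 4u_{xx} + 2(u_t + u) - u$.
The lower-order terms cancel, leaving the standard wave equation $u_{tt} = 4u_{xx}$.
Initial data for $u$: $u(x,0) = y(x,0) = -2 \sin(2 x)$; $u_t(x,0) = y_t(x,0) - y(x,0) = 0$. The boundary conditions carry over: $u(0,t) = u(\pi,t) = 0$.
Solve for $u$:
  Using separation of variables $u = X(x)T(t)$:
  Eigenfunctions: $\sin(nx)$, $n = 1, 2, 3, \ldots$
  General solution: $u(x, t) = \sum [A_n \cos(2n t) + B_n \sin(2n t)] \sin(nx)$
  From $u(x,0) = -2 \sin(2 x)$: $A_2=-2$. From $u_t(x,0) = 0$: all $B_n = 0$.
Hence $u(x,t) = -2 \sin(2 x) \cos(4 t)$.
Transform back: $y(x,t) = e^{t}u(x,t)$.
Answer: $y(x, t) = -2 e^{t} \sin(2 x) \cos(4 t)$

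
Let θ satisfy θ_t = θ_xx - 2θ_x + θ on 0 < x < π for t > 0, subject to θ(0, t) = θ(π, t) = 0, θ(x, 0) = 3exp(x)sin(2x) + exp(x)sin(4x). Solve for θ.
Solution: Substitute θ = exp(x)u.
Then θ_x = exp(x)(u_x + u), θ_xx = exp(x)(u_xx + 2u_x + u), θ_t = exp(x)u_t; substituting and dividing by exp(x), the lower-order terms cancel: u_t = u_xx (standard heat equation).
Data for u: u(x,0) = exp(-x)θ(x,0) = 3sin(2x) + sin(4x). The boundary conditions carry over: u(0,t) = u(π,t) = 0.
Separating variables: u = Σ c_n exp(-n²t) sin(nx). From u(x,0) = 3sin(2x) + sin(4x): c_2=3, c_4=1.
So u(x,t) = 3exp(-4t)sin(2x) + exp(-16t)sin(4x), and θ(x,t) = exp(x)u(x,t).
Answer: θ(x, t) = 3exp(-4t)exp(x)sin(2x) + exp(-16t)exp(x)sin(4x)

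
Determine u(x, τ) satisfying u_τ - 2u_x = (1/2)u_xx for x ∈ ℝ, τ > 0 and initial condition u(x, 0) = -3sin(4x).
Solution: Moving frame: η = x + 2τ, σ = τ, u = w(η,σ), so u_τ = w_σ + 2w_η and u_xx = w_ηη.
Hence u_τ - 2u_x = w_σ and the PDE becomes the heat equation w_σ = (1/2)w_ηη on η ∈ ℝ.
Initial data: w(η,0) = u(η,0) = -3sin(4η). Each mode sin(nη) decays as exp(-n²σ/2) on ℝ, so w(η,σ) = Σ c_n exp(-n²σ/2) sin(nη) with c_4=-3: w(η,σ) = -3exp(-8σ)sin(4η).
Substituting back: u(x,τ) = w(x + 2τ, τ).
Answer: u(x, τ) = -3exp(-8τ)sin(4x + 8τ)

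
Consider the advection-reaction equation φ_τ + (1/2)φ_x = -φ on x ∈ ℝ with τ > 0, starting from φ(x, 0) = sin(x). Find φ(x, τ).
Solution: Substitute φ = exp(-τ)u.
Then φ_τ = exp(-τ)(u_τ - u), φ_x = exp(-τ)u_x; substituting and dividing by exp(-τ), the lower-order terms cancel: u_τ + (1/2)u_x = 0 (standard advection equation).
Data for u: u(x,0) = φ(x,0) = sin(x).
By characteristics (dx/dτ = 1/2), u(x,τ) = f(x - (1/2)τ) with f = u(·, 0).
So u(x,τ) = sin(x - τ/2), and φ(x,τ) = exp(-τ)u(x,τ).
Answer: φ(x, τ) = exp(-τ)sin(x - τ/2)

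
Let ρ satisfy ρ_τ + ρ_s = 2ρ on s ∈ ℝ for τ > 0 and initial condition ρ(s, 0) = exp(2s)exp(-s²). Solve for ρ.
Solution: Substitute ρ = exp(2s)u, i.e. u = exp(-2s)ρ.
By the product rule, ρ_s = exp(2s)(u_s + 2u), ρ_τ = exp(2s)u_τ.
Substituting into the PDE and dividing by exp(2s): u_τ + (u_s + 2u) = 2u.
The lower-order terms cancel, leaving the standard advection equation u_τ + u_s = 0.
Initial data for u: u(s,0) = exp(-2s)ρ(s,0) = exp(-s²).
Solve for u:
  By method of characteristics (waves move right with speed 1):
  Along characteristics s - τ = const, u is constant, so u(s,τ) = f(s - τ) with f = u(·, 0).
Hence u(s,τ) = exp(-(s - τ)²).
Transform back: ρ(s,τ) = exp(2s)u(s,τ).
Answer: ρ(s, τ) = exp(2s)exp(-(s - τ)²)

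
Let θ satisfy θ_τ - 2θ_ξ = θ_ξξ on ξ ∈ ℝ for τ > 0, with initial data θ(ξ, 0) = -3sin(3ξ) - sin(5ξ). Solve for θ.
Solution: Change to a moving frame: let η = ξ + 2τ, σ = τ and write θ(ξ,τ) = u(η,σ).
By the chain rule θ_τ = u_σ + 2u_η, θ_ξ = u_η, θ_ξξ = u_ηη.
Then θ_τ - 2θ_ξ = u_σ: the advection term cancels and the PDE becomes the heat equation u_σ = u_ηη on η ∈ ℝ.
Initial data: u(η,0) = θ(η,0) = -3sin(3η) - sin(5η).
On η ∈ ℝ each mode satisfies (sin(nη))″ = -n² sin(nη), so exp(-n²σ) sin(nη) solves the heat equation; by superposition u(η,σ) = Σ c_n exp(-n²σ) sin(nη).
Reading off the coefficients: c_3=-3, c_5=-1, so u(η,σ) = -3exp(-9σ)sin(3η) - exp(-25σ)sin(5η).
Substituting back η = ξ + 2τ, σ = τ: θ(ξ,τ) = u(ξ + 2τ, τ).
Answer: θ(ξ, τ) = -3exp(-9τ)sin(3ξ + 6τ) - exp(-25τ)sin(5ξ + 10τ)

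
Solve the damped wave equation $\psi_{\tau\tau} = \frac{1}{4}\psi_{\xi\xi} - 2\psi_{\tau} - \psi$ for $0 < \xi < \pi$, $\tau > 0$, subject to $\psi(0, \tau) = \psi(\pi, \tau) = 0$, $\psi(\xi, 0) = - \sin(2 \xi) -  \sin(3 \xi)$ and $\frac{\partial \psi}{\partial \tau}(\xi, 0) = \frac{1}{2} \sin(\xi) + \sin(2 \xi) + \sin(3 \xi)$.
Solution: Substitute $\psi = e^{-\tau}u$.
Then $\psi_{\tau} = e^{-\tau}(u_{\tau} - u)$, $\psi_{\tau\tau} = e^{-\tau}(u_{\tau\tau} - 2u_{\tau} + u)$, $\psi_{\xi\xi} = e^{-\tau}u_{\xi\xi}$; substituting and dividing by $e^{-\tau}$, the lower-order terms cancel: $u_{\tau\tau} = \frac{1}{4}u_{\xi\xi}$ (standard wave equation).
Data for $u$: $u(\xi,0) = \psi(\xi,0) = - \sin(2 \xi) - \sin(3 \xi)$; $u_{\tau}(\xi,0) = \psi_{\tau}(\xi,0) + \psi(\xi,0) = \frac{1}{2} \sin(\xi)$. The boundary conditions carry over: $u(0,\tau) = u(\pi,\tau) = 0$.
Separating variables: $u = \sum [A_n \cos(\omega_n \tau) + B_n \sin(\omega_n \tau)] \sin(n\xi)$, $\omega_n = n/2$. From ICs ($B_n$ = velocity coefficient / $\omega_n$): $A_2=-1, A_3=-1, B_1=1$.
So $u(\xi,\tau) = \sin(\xi) \sin(\tau/2) - \sin(2 \xi) \cos(\tau) - \sin(3 \xi) \cos(3 \tau/2)$, and $\psi(\xi,\tau) = e^{-\tau}u(\xi,\tau)$.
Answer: $\psi(\xi, \tau) = e^{-\tau} \sin(\tau/2) \sin(\xi) -  e^{-\tau} \sin(2 \xi) \cos(\tau) -  e^{-\tau} \sin(3 \xi) \cos(3 \tau/2)$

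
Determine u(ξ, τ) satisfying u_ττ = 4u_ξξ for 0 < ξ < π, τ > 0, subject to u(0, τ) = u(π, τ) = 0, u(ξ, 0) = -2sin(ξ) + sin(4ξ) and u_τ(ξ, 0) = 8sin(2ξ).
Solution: Using separation of variables u = X(ξ)T(τ):
Eigenfunctions: sin(nξ), n = 1, 2, 3, ...
General solution: u(ξ, τ) = Σ [A_n cos(2n τ) + B_n sin(2n τ)] sin(nξ)
From u(ξ,0) = -2sin(ξ) + sin(4ξ): A_1=-2, A_4=1. From u_τ(ξ,0) = 8sin(2ξ), using u_τ(ξ,0) = Σ ω_n B_n sin(nξ) with ω_n = 2n: B_2 = 8/4 = 2.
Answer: u(ξ, τ) = -2sin(ξ)cos(2τ) + 2sin(2ξ)sin(4τ) + sin(4ξ)cos(8τ)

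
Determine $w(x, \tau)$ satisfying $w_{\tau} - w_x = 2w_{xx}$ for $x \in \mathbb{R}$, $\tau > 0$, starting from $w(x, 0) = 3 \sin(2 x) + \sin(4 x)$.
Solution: Change to a moving frame: let $\eta = x + \tau$, $\sigma = \tau$ and write $w(x,\tau) = u(\eta,\sigma)$.
By the chain rule $w_{\tau} = u_{\sigma} + u_{\eta}$, $w_x = u_{\eta}$, $w_{xx} = u_{\eta\eta}$.
Then $w_{\tau} - w_x = u_{\sigma}$: the advection term cancels and the PDE becomes the heat equation $u_{\sigma} = 2u_{\eta\eta}$ on $\eta \in \mathbb{R}$.
Initial data: $u(\eta,0) = w(\eta,0) = 3 \sin(2 \eta) + \sin(4 \eta)$.
On $\eta \in \mathbb{R}$ each mode satisfies $(\sin(n\eta))'' = -n^2 \sin(n\eta)$, so $e^{-2n^2\sigma} \sin(n\eta)$ solves the heat equation; by superposition $u(\eta,\sigma) = \sum c_n e^{-2n^2\sigma} \sin(n\eta)$.
Reading off the coefficients: $c_2=3, c_4=1$, so $u(\eta,\sigma) = 3 e^{-8 \sigma} \sin(2 \eta) + e^{-32 \sigma} \sin(4 \eta)$.
Substituting back $\eta = x + \tau$, $\sigma = \tau$: $w(x,\tau) = u(x + \tau, \tau)$.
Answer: $w(x, \tau) = 3 e^{-8 \tau} \sin(2 \tau + 2 x) + e^{-32 \tau} \sin(4 \tau + 4 x)$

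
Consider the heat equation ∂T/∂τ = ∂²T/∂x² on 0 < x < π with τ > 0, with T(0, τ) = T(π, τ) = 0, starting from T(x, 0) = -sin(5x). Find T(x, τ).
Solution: Separating variables: T = Σ c_n exp(-n²τ) sin(nx). From T(x,0) = -sin(5x): c_5=-1.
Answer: T(x, τ) = -exp(-25τ)sin(5x)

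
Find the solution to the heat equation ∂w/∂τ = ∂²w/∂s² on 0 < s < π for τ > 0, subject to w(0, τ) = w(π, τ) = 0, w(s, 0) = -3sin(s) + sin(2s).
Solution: Separating variables: w = Σ c_n exp(-n²τ) sin(ns). From w(s,0) = -3sin(s) + sin(2s): c_1=-3, c_2=1.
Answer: w(s, τ) = -3exp(-τ)sin(s) + exp(-4τ)sin(2s)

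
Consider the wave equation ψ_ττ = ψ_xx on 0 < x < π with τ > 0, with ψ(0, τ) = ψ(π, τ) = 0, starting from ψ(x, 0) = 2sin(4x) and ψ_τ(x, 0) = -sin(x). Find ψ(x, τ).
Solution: Separating variables: ψ = Σ [A_n cos(ω_n τ) + B_n sin(ω_n τ)] sin(nx), ω_n = n. From ICs (B_n = velocity coefficient / ω_n): A_4=2, B_1=-1.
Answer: ψ(x, τ) = -sin(x)sin(τ) + 2sin(4x)cos(4τ)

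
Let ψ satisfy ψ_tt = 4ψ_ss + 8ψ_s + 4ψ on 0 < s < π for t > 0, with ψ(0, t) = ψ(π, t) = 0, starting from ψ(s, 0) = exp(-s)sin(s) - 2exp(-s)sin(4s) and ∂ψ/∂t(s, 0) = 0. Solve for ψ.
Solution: Substitute ψ = exp(-s)u, i.e. u = exp(s)ψ.
By the product rule, ψ_s = exp(-s)(u_s - u), ψ_ss = exp(-s)(u_ss - 2u_s + u), ψ_tt = exp(-s)u_tt.
Substituting into the PDE and dividing by exp(-s): u_tt = 4(u_ss - 2u_s + u) + 8(u_s - u) + 4u.
The lower-order terms cancel, leaving the standard wave equation u_tt = 4u_ss.
Initial data for u: u(s,0) = exp(s)ψ(s,0) = sin(s) - 2sin(4s); u_t(s,0) = exp(s)ψ_t(s,0) = 0. The boundary conditions carry over: u(0,t) = u(π,t) = 0.
Solve for u:
  Using separation of variables u = X(s)T(t):
  Eigenfunctions: sin(ns), n = 1, 2, 3, ...
  General solution: u(s, t) = Σ [A_n cos(2n t) + B_n sin(2n t)] sin(ns)
  From u(s,0) = sin(s) - 2sin(4s): A_1=1, A_4=-2. From u_t(s,0) = 0: all B_n = 0.
Hence u(s,t) = sin(s)cos(2t) - 2sin(4s)cos(8t).
Transform back: ψ(s,t) = exp(-s)u(s,t).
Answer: ψ(s, t) = exp(-s)sin(s)cos(2t) - 2exp(-s)sin(4s)cos(8t)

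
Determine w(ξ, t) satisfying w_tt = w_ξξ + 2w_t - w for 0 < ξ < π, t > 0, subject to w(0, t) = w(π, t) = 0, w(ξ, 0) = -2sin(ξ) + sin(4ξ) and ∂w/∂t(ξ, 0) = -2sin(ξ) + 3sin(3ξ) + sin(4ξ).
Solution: Substitute w = exp(t)u.
Then w_t = exp(t)(u_t + u), w_tt = exp(t)(u_tt + 2u_t + u), w_ξξ = exp(t)u_ξξ; substituting and dividing by exp(t), the lower-order terms cancel: u_tt = u_ξξ (standard wave equation).
Data for u: u(ξ,0) = w(ξ,0) = -2sin(ξ) + sin(4ξ); u_t(ξ,0) = w_t(ξ,0) - w(ξ,0) = 3sin(3ξ). The boundary conditions carry over: u(0,t) = u(π,t) = 0.
Separating variables: u = Σ [A_n cos(ω_n t) + B_n sin(ω_n t)] sin(nξ), ω_n = n. From ICs (B_n = velocity coefficient / ω_n): A_1=-2, A_4=1, B_3=1.
So u(ξ,t) = sin(3t)sin(3ξ) - 2sin(ξ)cos(t) + sin(4ξ)cos(4t), and w(ξ,t) = exp(t)u(ξ,t).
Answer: w(ξ, t) = exp(t)sin(3t)sin(3ξ) - 2exp(t)sin(ξ)cos(t) + exp(t)sin(4ξ)cos(4t)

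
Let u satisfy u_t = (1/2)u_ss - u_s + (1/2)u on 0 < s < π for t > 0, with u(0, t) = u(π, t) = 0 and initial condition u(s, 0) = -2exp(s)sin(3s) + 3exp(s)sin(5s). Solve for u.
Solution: Substitute u = exp(s)w, i.e. w = exp(-s)u.
By the product rule, u_s = exp(s)(w_s + w), u_ss = exp(s)(w_ss + 2w_s + w), u_t = exp(s)w_t.
Substituting into the PDE and dividing by exp(s): w_t = (1/2)(w_ss + 2w_s + w) - (w_s + w) + (1/2)w.
The lower-order terms cancel, leaving the standard heat equation w_t = (1/2)w_ss.
Initial data for w: w(s,0) = exp(-s)u(s,0) = -2sin(3s) + 3sin(5s). The boundary conditions carry over: w(0,t) = w(π,t) = 0.
Solve for w:
  Using separation of variables w = X(s)T(t):
  Eigenfunctions: sin(ns), n = 1, 2, 3, ...
  General solution: w(s, t) = Σ c_n sin(ns) exp(-n² t/2)
  Matching w(s,0) = -2sin(3s) + 3sin(5s) term by term: c_3=-2, c_5=3.
Hence w(s,t) = -2exp(-9t/2)sin(3s) + 3exp(-25t/2)sin(5s).
Transform back: u(s,t) = exp(s)w(s,t).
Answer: u(s, t) = -2exp(s)exp(-9t/2)sin(3s) + 3exp(s)exp(-25t/2)sin(5s)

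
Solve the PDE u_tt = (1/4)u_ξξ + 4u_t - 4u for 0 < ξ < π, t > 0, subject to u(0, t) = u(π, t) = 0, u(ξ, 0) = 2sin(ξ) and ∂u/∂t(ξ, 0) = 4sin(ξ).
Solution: Substitute u = exp(2t)w, i.e. w = exp(-2t)u.
By the product rule, u_t = exp(2t)(w_t + 2w), u_tt = exp(2t)(w_tt + 4w_t + 4w), u_ξξ = exp(2t)w_ξξ.
Substituting into the PDE and dividing by exp(2t): w_tt + 4w_t + 4w = (1/4)w_ξξ + 4(w_t + 2w) - 4w.
The lower-order terms cancel, leaving the standard wave equation w_tt = (1/4)w_ξξ.
Initial data for w: w(ξ,0) = u(ξ,0) = 2sin(ξ); w_t(ξ,0) = u_t(ξ,0) - 2u(ξ,0) = 0. The boundary conditions carry over: w(0,t) = w(π,t) = 0.
Solve for w:
  Using separation of variables w = X(ξ)T(t):
  Eigenfunctions: sin(nξ), n = 1, 2, 3, ...
  General solution: w(ξ, t) = Σ [A_n cos(n t/2) + B_n sin(n t/2)] sin(nξ)
  From w(ξ,0) = 2sin(ξ): A_1=2. From w_t(ξ,0) = 0: all B_n = 0.
Hence w(ξ,t) = 2sin(ξ)cos(t/2).
Transform back: u(ξ,t) = exp(2t)w(ξ,t).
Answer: u(ξ, t) = 2exp(2t)sin(ξ)cos(t/2)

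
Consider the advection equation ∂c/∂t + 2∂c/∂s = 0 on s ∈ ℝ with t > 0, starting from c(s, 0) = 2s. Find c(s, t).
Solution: By method of characteristics (waves move right with speed 2):
Along characteristics s - 2t = const, c is constant, so c(s,t) = f(s - 2t) with f = c(·, 0).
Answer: c(s, t) = 2s - 4t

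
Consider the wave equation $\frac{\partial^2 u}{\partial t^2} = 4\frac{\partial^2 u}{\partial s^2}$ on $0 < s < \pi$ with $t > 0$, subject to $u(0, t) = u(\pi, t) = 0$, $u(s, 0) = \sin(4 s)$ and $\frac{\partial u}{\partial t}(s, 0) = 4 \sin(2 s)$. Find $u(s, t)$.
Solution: Using separation of variables $u = X(s)T(t)$:
Eigenfunctions: $\sin(ns)$, $n = 1, 2, 3, \ldots$
General solution: $u(s, t) = \sum [A_n \cos(2n t) + B_n \sin(2n t)] \sin(ns)$
From $u(s,0) = \sin(4 s)$: $A_4=1$. From $u_t(s,0) = 4 \sin(2 s)$, using $u_t(s,0) = \sum \omega_n B_n \sin(ns)$ with $\omega_n = 2n$: $B_2 = 4/4 = 1$.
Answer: $u(s, t) = \sin(2 s) \sin(4 t) + \sin(4 s) \cos(8 t)$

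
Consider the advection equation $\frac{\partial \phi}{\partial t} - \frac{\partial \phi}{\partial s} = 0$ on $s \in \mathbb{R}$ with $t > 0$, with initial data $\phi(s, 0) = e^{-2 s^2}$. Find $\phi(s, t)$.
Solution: By method of characteristics (waves move left with speed 1):
Along characteristics $s + t =$ const, $\phi$ is constant, so $\phi(s,t) = f(s + t)$ with $f = \phi( \cdot , 0)$.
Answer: $\phi(s, t) = e^{-2 (s + t)^2}$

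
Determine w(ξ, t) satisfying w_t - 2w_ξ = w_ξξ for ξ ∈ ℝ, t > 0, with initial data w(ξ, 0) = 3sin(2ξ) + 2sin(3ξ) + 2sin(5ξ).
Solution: Change to a moving frame: let η = ξ + 2t, σ = t and write w(ξ,t) = u(η,σ).
By the chain rule w_t = u_σ + 2u_η, w_ξ = u_η, w_ξξ = u_ηη.
Then w_t - 2w_ξ = u_σ: the advection term cancels and the PDE becomes the heat equation u_σ = u_ηη on η ∈ ℝ.
Initial data: u(η,0) = w(η,0) = 3sin(2η) + 2sin(3η) + 2sin(5η).
On η ∈ ℝ each mode satisfies (sin(nη))″ = -n² sin(nη), so exp(-n²σ) sin(nη) solves the heat equation; by superposition u(η,σ) = Σ c_n exp(-n²σ) sin(nη).
Reading off the coefficients: c_2=3, c_3=2, c_5=2, so u(η,σ) = 3exp(-4σ)sin(2η) + 2exp(-9σ)sin(3η) + 2exp(-25σ)sin(5η).
Substituting back η = ξ + 2t, σ = t: w(ξ,t) = u(ξ + 2t, t).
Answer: w(ξ, t) = 3exp(-4t)sin(4t + 2ξ) + 2exp(-9t)sin(6t + 3ξ) + 2exp(-25t)sin(10t + 5ξ)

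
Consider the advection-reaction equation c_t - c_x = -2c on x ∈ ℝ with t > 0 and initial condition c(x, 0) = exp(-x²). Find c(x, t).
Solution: Substitute c = exp(-2t)u.
Then c_t = exp(-2t)(u_t - 2u), c_x = exp(-2t)u_x; substituting and dividing by exp(-2t), the lower-order terms cancel: u_t - u_x = 0 (standard advection equation).
Data for u: u(x,0) = c(x,0) = exp(-x²).
By characteristics (dx/dt = -1), u(x,t) = f(x + t) with f = u(·, 0).
So u(x,t) = exp(-(t + x)²), and c(x,t) = exp(-2t)u(x,t).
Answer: c(x, t) = exp(-2t)exp(-(t + x)²)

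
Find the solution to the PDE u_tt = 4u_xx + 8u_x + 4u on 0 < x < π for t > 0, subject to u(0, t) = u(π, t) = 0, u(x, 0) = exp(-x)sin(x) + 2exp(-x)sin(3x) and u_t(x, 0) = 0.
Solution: Substitute u = exp(-x)w, i.e. w = exp(x)u.
By the product rule, u_x = exp(-x)(w_x - w), u_xx = exp(-x)(w_xx - 2w_x + w), u_tt = exp(-x)w_tt.
Substituting into the PDE and dividing by exp(-x): w_tt = 4(w_xx - 2w_x + w) + 8(w_x - w) + 4w.
The lower-order terms cancel, leaving the standard wave equation w_tt = 4w_xx.
Initial data for w: w(x,0) = exp(x)u(x,0) = sin(x) + 2sin(3x); w_t(x,0) = exp(x)u_t(x,0) = 0. The boundary conditions carry over: w(0,t) = w(π,t) = 0.
Solve for w:
  Using separation of variables w = X(x)T(t):
  Eigenfunctions: sin(nx), n = 1, 2, 3, ...
  General solution: w(x, t) = Σ [A_n cos(2n t) + B_n sin(2n t)] sin(nx)
  From w(x,0) = sin(x) + 2sin(3x): A_1=1, A_3=2. From w_t(x,0) = 0: all B_n = 0.
Hence w(x,t) = sin(x)cos(2t) + 2sin(3x)cos(6t).
Transform back: u(x,t) = exp(-x)w(x,t).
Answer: u(x, t) = exp(-x)sin(x)cos(2t) + 2exp(-x)sin(3x)cos(6t)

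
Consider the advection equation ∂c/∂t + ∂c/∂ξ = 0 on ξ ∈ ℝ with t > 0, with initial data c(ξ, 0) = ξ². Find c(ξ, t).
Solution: By method of characteristics (waves move right with speed 1):
Along characteristics ξ - t = const, c is constant, so c(ξ,t) = f(ξ - t) with f = c(·, 0).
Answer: c(ξ, t) = t² - 2tξ + ξ²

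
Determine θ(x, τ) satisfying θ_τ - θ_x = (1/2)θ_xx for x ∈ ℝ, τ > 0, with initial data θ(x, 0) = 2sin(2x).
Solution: Change to a moving frame: let η = x + τ, σ = τ and write θ(x,τ) = u(η,σ).
By the chain rule θ_τ = u_σ + u_η, θ_x = u_η, θ_xx = u_ηη.
Then θ_τ - θ_x = u_σ: the advection term cancels and the PDE becomes the heat equation u_σ = (1/2)u_ηη on η ∈ ℝ.
Initial data: u(η,0) = θ(η,0) = 2sin(2η).
On η ∈ ℝ each mode satisfies (sin(nη))″ = -n² sin(nη), so exp(-n²σ/2) sin(nη) solves the heat equation; by superposition u(η,σ) = Σ c_n exp(-n²σ/2) sin(nη).
Reading off the coefficients: c_2=2, so u(η,σ) = 2exp(-2σ)sin(2η).
Substituting back η = x + τ, σ = τ: θ(x,τ) = u(x + τ, τ).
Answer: θ(x, τ) = 2exp(-2τ)sin(2x + 2τ)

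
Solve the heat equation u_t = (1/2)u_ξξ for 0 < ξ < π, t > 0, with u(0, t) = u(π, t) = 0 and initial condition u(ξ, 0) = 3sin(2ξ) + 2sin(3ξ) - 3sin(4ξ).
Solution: Using separation of variables u = X(ξ)T(t):
Eigenfunctions: sin(nξ), n = 1, 2, 3, ...
General solution: u(ξ, t) = Σ c_n sin(nξ) exp(-n² t/2)
Matching u(ξ,0) = 3sin(2ξ) + 2sin(3ξ) - 3sin(4ξ) term by term: c_2=3, c_3=2, c_4=-3.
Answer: u(ξ, t) = 3exp(-2t)sin(2ξ) - 3exp(-8t)sin(4ξ) + 2exp(-9t/2)sin(3ξ)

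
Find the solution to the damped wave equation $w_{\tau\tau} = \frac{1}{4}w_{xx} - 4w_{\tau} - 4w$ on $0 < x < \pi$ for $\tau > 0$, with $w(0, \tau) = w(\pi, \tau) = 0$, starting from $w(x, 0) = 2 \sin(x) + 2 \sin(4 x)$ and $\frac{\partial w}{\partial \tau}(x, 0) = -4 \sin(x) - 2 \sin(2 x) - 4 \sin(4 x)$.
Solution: Substitute $w = e^{-2\tau}u$, i.e. $u = e^{2\tau}w$.
By the product rule, $w_{\tau} = e^{-2\tau}(u_{\tau} - 2u)$, $w_{\tau\tau} = e^{-2\tau}(u_{\tau\tau} - 4u_{\tau} + 4u)$, $w_{xx} = e^{-2\tau}u_{xx}$.
Substituting into the PDE and dividing by $e^{-2\tau}$: $u_{\tau\tau} - 4u_{\tau} + 4u = \frac{1}{4}u_{xx} - 4(u_{\tau} - 2u) - 4u$.
The lower-order terms cancel, leaving the standard wave equation $u_{\tau\tau} = \frac{1}{4}u_{xx}$.
Initial data for $u$: $u(x,0) = w(x,0) = 2 \sin(x) + 2 \sin(4 x)$; $u_{\tau}(x,0) = w_{\tau}(x,0) + 2w(x,0) = -2 \sin(2 x)$. The boundary conditions carry over: $u(0,\tau) = u(\pi,\tau) = 0$.
Solve for $u$:
  Using separation of variables $u = X(x)T(\tau)$:
  Eigenfunctions: $\sin(nx)$, $n = 1, 2, 3, \ldots$
  General solution: $u(x, \tau) = \sum [A_n \cos(n \tau/2) + B_n \sin(n \tau/2)] \sin(nx)$
  From $u(x,0) = 2 \sin(x) + 2 \sin(4 x)$: $A_1=2, A_4=2$. From $u_{\tau}(x,0) = -2 \sin(2 x)$, using $u_{\tau}(x,0) = \sum \omega_n B_n \sin(nx)$ with $\omega_n = n/2$: $B_2 = (-2)/1 = -2$.
Hence $u(x,\tau) = 2 \sin(x) \cos(\tau/2) - 2 \sin(2 x) \sin(\tau) + 2 \sin(4 x) \cos(2 \tau)$.
Transform back: $w(x,\tau) = e^{-2\tau}u(x,\tau)$.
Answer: $w(x, \tau) = -2 e^{-2 \tau} \sin(\tau) \sin(2 x) + 2 e^{-2 \tau} \sin(x) \cos(\tau/2) + 2 e^{-2 \tau} \sin(4 x) \cos(2 \tau)$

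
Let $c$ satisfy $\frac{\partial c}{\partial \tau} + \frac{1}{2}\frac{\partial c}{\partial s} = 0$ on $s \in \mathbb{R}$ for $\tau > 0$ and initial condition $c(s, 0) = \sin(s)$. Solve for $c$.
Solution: By method of characteristics (waves move right with speed 1/2):
Along characteristics $s - \frac{1}{2}\tau =$ const, $c$ is constant, so $c(s,\tau) = f(s - \frac{1}{2}\tau)$ with $f = c( \cdot , 0)$.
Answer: $c(s, \tau) = - \sin(\tau/2 - s)$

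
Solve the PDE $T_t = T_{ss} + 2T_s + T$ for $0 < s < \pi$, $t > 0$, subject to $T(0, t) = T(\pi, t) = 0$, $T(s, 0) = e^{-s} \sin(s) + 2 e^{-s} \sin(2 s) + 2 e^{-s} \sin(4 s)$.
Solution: Substitute $T = e^{-s}u$, i.e. $u = e^{s}T$.
By the product rule, $T_s = e^{-s}(u_s - u)$, $T_{ss} = e^{-s}(u_{ss} - 2u_s + u)$, $T_t = e^{-s}u_t$.
Substituting into the PDE and dividing by $e^{-s}$: $u_t = (u_{ss} - 2u_s + u) + 2(u_s - u) + u$.
The lower-order terms cancel, leaving the standard heat equation $u_t = u_{ss}$.
Initial data for $u$: $u(s,0) = e^{s}T(s,0) = \sin(s) + 2 \sin(2 s) + 2 \sin(4 s)$. The boundary conditions carry over: $u(0,t) = u(\pi,t) = 0$.
Solve for $u$:
  Using separation of variables $u = X(s)G(t)$:
  Eigenfunctions: $\sin(ns)$, $n = 1, 2, 3, \ldots$
  General solution: $u(s, t) = \sum c_n \sin(ns) e^{-n^2 t}$
  Matching $u(s,0) = \sin(s) + 2 \sin(2 s) + 2 \sin(4 s)$ term by term: $c_1=1, c_2=2, c_4=2$.
Hence $u(s,t) = e^{-t} \sin(s) + 2 e^{-4 t} \sin(2 s) + 2 e^{-16 t} \sin(4 s)$.
Transform back: $T(s,t) = e^{-s}u(s,t)$.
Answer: $T(s, t) = e^{-s} e^{-t} \sin(s) + 2 e^{-s} e^{-4 t} \sin(2 s) + 2 e^{-s} e^{-16 t} \sin(4 s)$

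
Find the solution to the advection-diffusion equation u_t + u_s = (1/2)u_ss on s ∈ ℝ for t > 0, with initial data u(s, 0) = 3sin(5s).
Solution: Change to a moving frame: let η = s - t, σ = t and write u(s,t) = w(η,σ).
By the chain rule u_t = w_σ - w_η, u_s = w_η, u_ss = w_ηη.
Then u_t + u_s = w_σ: the advection term cancels and the PDE becomes the heat equation w_σ = (1/2)w_ηη on η ∈ ℝ.
Initial data: w(η,0) = u(η,0) = 3sin(5η).
On η ∈ ℝ each mode satisfies (sin(nη))″ = -n² sin(nη), so exp(-n²σ/2) sin(nη) solves the heat equation; by superposition w(η,σ) = Σ c_n exp(-n²σ/2) sin(nη).
Reading off the coefficients: c_5=3, so w(η,σ) = 3exp(-25σ/2)sin(5η).
Substituting back η = s - t, σ = t: u(s,t) = w(s - t, t).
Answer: u(s, t) = 3exp(-25t/2)sin(5s - 5t)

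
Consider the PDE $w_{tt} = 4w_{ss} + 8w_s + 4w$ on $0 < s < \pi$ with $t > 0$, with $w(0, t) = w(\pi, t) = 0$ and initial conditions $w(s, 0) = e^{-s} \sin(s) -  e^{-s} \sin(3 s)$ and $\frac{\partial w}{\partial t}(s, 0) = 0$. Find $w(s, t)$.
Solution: Substitute $w = e^{-s}u$.
Then $w_s = e^{-s}(u_s - u)$, $w_{ss} = e^{-s}(u_{ss} - 2u_s + u)$, $w_{tt} = e^{-s}u_{tt}$; substituting and dividing by $e^{-s}$, the lower-order terms cancel: $u_{tt} = 4u_{ss}$ (standard wave equation).
Data for $u$: $u(s,0) = e^{s}w(s,0) = \sin(s) - \sin(3 s)$; $u_t(s,0) = e^{s}w_t(s,0) = 0$. The boundary conditions carry over: $u(0,t) = u(\pi,t) = 0$.
Separating variables: $u = \sum [A_n \cos(\omega_n t) + B_n \sin(\omega_n t)] \sin(ns)$, $\omega_n = 2n$. From ICs: $A_1=1, A_3=-1$.
So $u(s,t) = \sin(s) \cos(2 t) - \sin(3 s) \cos(6 t)$, and $w(s,t) = e^{-s}u(s,t)$.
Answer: $w(s, t) = e^{-s} \sin(s) \cos(2 t) -  e^{-s} \sin(3 s) \cos(6 t)$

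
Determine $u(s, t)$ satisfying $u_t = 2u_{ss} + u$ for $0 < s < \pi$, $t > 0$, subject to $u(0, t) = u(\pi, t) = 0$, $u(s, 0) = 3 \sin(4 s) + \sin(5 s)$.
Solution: Substitute $u = e^{t}w$.
Then $u_t = e^{t}(w_t + w)$, $u_{ss} = e^{t}w_{ss}$; substituting and dividing by $e^{t}$, the lower-order terms cancel: $w_t = 2w_{ss}$ (standard heat equation).
Data for $w$: $w(s,0) = u(s,0) = 3 \sin(4 s) + \sin(5 s)$. The boundary conditions carry over: $w(0,t) = w(\pi,t) = 0$.
Separating variables: $w = \sum c_n e^{-2n^2t} \sin(ns)$. From $w(s,0) = 3 \sin(4 s) + \sin(5 s)$: $c_4=3, c_5=1$.
So $w(s,t) = 3 e^{-32 t} \sin(4 s) + e^{-50 t} \sin(5 s)$, and $u(s,t) = e^{t}w(s,t)$.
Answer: $u(s, t) = 3 e^{-31 t} \sin(4 s) + e^{-49 t} \sin(5 s)$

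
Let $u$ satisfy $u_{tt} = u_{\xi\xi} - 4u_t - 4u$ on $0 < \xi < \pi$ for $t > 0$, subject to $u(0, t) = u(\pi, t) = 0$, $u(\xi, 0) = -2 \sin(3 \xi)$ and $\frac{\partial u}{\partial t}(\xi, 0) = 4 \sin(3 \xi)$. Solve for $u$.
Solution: Substitute $u = e^{-2t}w$.
Then $u_t = e^{-2t}(w_t - 2w)$, $u_{tt} = e^{-2t}(w_{tt} - 4w_t + 4w)$, $u_{\xi\xi} = e^{-2t}w_{\xi\xi}$; substituting and dividing by $e^{-2t}$, the lower-order terms cancel: $w_{tt} = w_{\xi\xi}$ (standard wave equation).
Data for $w$: $w(\xi,0) = u(\xi,0) = -2 \sin(3 \xi)$; $w_t(\xi,0) = u_t(\xi,0) + 2u(\xi,0) = 0$. The boundary conditions carry over: $w(0,t) = w(\pi,t) = 0$.
Separating variables: $w = \sum [A_n \cos(\omega_n t) + B_n \sin(\omega_n t)] \sin(n\xi)$, $\omega_n = n$. From ICs: $A_3=-2$.
So $w(\xi,t) = -2 \sin(3 \xi) \cos(3 t)$, and $u(\xi,t) = e^{-2t}w(\xi,t)$.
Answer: $u(\xi, t) = -2 e^{-2 t} \sin(3 \xi) \cos(3 t)$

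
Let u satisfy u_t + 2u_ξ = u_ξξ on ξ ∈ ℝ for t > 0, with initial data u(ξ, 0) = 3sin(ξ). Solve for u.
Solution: Change to a moving frame: let η = ξ - 2t, σ = t and write u(ξ,t) = w(η,σ).
By the chain rule u_t = w_σ - 2w_η, u_ξ = w_η, u_ξξ = w_ηη.
Then u_t + 2u_ξ = w_σ: the advection term cancels and the PDE becomes the heat equation w_σ = w_ηη on η ∈ ℝ.
Initial data: w(η,0) = u(η,0) = 3sin(η).
On η ∈ ℝ each mode satisfies (sin(nη))″ = -n² sin(nη), so exp(-n²σ) sin(nη) solves the heat equation; by superposition w(η,σ) = Σ c_n exp(-n²σ) sin(nη).
Reading off the coefficients: c_1=3, so w(η,σ) = 3exp(-σ)sin(η).
Substituting back η = ξ - 2t, σ = t: u(ξ,t) = w(ξ - 2t, t).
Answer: u(ξ, t) = -3exp(-t)sin(2t - ξ)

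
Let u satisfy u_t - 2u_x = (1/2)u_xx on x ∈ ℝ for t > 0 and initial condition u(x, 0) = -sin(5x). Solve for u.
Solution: Change to a moving frame: let η = x + 2t, σ = t and write u(x,t) = w(η,σ).
By the chain rule u_t = w_σ + 2w_η, u_x = w_η, u_xx = w_ηη.
Then u_t - 2u_x = w_σ: the advection term cancels and the PDE becomes the heat equation w_σ = (1/2)w_ηη on η ∈ ℝ.
Initial data: w(η,0) = u(η,0) = -sin(5η).
On η ∈ ℝ each mode satisfies (sin(nη))″ = -n² sin(nη), so exp(-n²σ/2) sin(nη) solves the heat equation; by superposition w(η,σ) = Σ c_n exp(-n²σ/2) sin(nη).
Reading off the coefficients: c_5=-1, so w(η,σ) = -exp(-25σ/2)sin(5η).
Substituting back η = x + 2t, σ = t: u(x,t) = w(x + 2t, t).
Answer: u(x, t) = -exp(-25t/2)sin(10t + 5x)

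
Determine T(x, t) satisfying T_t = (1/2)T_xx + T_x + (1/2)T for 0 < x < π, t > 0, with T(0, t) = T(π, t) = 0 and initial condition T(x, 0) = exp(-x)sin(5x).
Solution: Substitute T = exp(-x)u, i.e. u = exp(x)T.
By the product rule, T_x = exp(-x)(u_x - u), T_xx = exp(-x)(u_xx - 2u_x + u), T_t = exp(-x)u_t.
Substituting into the PDE and dividing by exp(-x): u_t = (1/2)(u_xx - 2u_x + u) + (u_x - u) + (1/2)u.
The lower-order terms cancel, leaving the standard heat equation u_t = (1/2)u_xx.
Initial data for u: u(x,0) = exp(x)T(x,0) = sin(5x). The boundary conditions carry over: u(0,t) = u(π,t) = 0.
Solve for u:
  Using separation of variables u = X(x)G(t):
  Eigenfunctions: sin(nx), n = 1, 2, 3, ...
  General solution: u(x, t) = Σ c_n sin(nx) exp(-n² t/2)
  Matching u(x,0) = sin(5x) term by term: c_5=1.
Hence u(x,t) = exp(-25t/2)sin(5x).
Transform back: T(x,t) = exp(-x)u(x,t).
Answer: T(x, t) = exp(-25t/2)exp(-x)sin(5x)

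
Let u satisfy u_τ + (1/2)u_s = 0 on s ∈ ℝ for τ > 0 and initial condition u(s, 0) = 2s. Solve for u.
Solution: By characteristics (ds/dτ = 1/2), u(s,τ) = f(s - (1/2)τ) with f = u(·, 0).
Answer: u(s, τ) = 2s - τ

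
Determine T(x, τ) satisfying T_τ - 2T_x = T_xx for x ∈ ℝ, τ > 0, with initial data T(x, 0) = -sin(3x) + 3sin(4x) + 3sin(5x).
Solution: Change to a moving frame: let η = x + 2τ, σ = τ and write T(x,τ) = u(η,σ).
By the chain rule T_τ = u_σ + 2u_η, T_x = u_η, T_xx = u_ηη.
Then T_τ - 2T_x = u_σ: the advection term cancels and the PDE becomes the heat equation u_σ = u_ηη on η ∈ ℝ.
Initial data: u(η,0) = T(η,0) = -sin(3η) + 3sin(4η) + 3sin(5η).
On η ∈ ℝ each mode satisfies (sin(nη))″ = -n² sin(nη), so exp(-n²σ) sin(nη) solves the heat equation; by superposition u(η,σ) = Σ c_n exp(-n²σ) sin(nη).
Reading off the coefficients: c_3=-1, c_4=3, c_5=3, so u(η,σ) = -exp(-9σ)sin(3η) + 3exp(-16σ)sin(4η) + 3exp(-25σ)sin(5η).
Substituting back η = x + 2τ, σ = τ: T(x,τ) = u(x + 2τ, τ).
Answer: T(x, τ) = -exp(-9τ)sin(3x + 6τ) + 3exp(-16τ)sin(4x + 8τ) + 3exp(-25τ)sin(5x + 10τ)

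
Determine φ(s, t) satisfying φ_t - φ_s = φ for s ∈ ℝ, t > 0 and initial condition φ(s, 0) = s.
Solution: Substitute φ = exp(t)u, i.e. u = exp(-t)φ.
By the product rule, φ_t = exp(t)(u_t + u), φ_s = exp(t)u_s.
Substituting into the PDE and dividing by exp(t): u_t + u - u_s = u.
The lower-order terms cancel, leaving the standard advection equation u_t - u_s = 0.
Initial data for u: u(s,0) = φ(s,0) = s.
Solve for u:
  By method of characteristics (waves move left with speed 1):
  Along characteristics s + t = const, u is constant, so u(s,t) = f(s + t) with f = u(·, 0).
Hence u(s,t) = s + t.
Transform back: φ(s,t) = exp(t)u(s,t).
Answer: φ(s, t) = sexp(t) + texp(t)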